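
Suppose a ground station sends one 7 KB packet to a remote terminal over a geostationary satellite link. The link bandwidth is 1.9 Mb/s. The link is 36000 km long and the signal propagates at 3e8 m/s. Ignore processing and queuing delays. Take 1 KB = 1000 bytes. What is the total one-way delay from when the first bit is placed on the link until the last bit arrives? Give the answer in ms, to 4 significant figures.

L = 56000 bits.
Transmission delay = L/R = 56000 / 1900000 = 29.4737 ms.
Propagation delay = d/s = 36000000 m / 300000000 m/s = 120 ms.
Total = 149.5 ms.

149.5 ms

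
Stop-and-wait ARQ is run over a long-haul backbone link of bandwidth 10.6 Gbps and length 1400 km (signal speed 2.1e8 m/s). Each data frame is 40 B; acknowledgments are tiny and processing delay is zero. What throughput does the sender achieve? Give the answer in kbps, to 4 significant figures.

24.00 kbps

t_tx = L/R = 320/10600000000 = 3.01887e-08 s.
t_prop = 1400000/210000000 = 0.00666667 s; RTT = 0.0133333 s.
Cycle = t_tx + RTT = 0.0133334 s.
Throughput = L / cycle = 320 / 0.0133334 = 24.00 kbps.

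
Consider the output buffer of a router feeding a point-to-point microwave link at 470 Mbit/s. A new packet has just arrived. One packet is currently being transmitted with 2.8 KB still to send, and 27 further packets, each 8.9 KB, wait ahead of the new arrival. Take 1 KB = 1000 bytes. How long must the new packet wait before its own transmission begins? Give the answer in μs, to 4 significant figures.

Each queued packet: L/R = 71200/470000000 = 151.489 μs.
27 queued → 4090.21 μs.
Plus remaining 22400 bits of current packet: 47.6596 μs.
Queuing delay = 4138 μs.

4138 μs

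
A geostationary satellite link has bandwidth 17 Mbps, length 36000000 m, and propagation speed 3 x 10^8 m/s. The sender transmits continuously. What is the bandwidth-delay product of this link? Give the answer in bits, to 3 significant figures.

2040000 bits

Propagation delay = 36000000 / 300000000 = 0.12 s.
BDP = R × t_prop = 17000000 × 0.12 = 2040000 bits.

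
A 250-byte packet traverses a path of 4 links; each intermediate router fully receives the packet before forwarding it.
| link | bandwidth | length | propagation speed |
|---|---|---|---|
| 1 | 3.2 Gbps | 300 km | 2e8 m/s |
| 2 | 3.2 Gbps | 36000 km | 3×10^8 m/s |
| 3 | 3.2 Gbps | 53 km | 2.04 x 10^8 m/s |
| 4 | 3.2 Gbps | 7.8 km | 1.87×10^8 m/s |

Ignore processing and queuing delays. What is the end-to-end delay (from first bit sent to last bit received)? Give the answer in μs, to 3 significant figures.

122000 μs

L = 250 × 8 = 2000 bits.
Transmission delay per hop = L/R = 2000/3200000000 = 0.625 μs; 4 hops → 2.5 μs.
Propagation delays (d/s per hop): 1500, 120000, 259.804, 41.7112 μs; sum = 121802 μs.
End-to-end = 122000 μs.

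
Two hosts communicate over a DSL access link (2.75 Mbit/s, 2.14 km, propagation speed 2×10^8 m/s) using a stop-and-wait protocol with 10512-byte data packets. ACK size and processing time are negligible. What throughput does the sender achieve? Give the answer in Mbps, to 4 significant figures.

t_tx = L/R = 84096/2750000 = 0.0305804 s.
t_prop = 2140/200000000 = 1.07e-05 s; RTT = 2.14e-05 s.
Cycle = t_tx + RTT = 0.0306018 s.
Throughput = L / cycle = 84096 / 0.0306018 = 2.748 Mbps.

2.748 Mbps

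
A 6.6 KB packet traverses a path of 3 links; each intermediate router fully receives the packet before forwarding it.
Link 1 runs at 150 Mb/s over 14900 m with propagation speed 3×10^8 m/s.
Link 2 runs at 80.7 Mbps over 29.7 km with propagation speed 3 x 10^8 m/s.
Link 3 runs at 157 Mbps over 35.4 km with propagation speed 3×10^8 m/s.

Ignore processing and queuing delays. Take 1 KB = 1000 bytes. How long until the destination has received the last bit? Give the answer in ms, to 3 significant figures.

L = 52800 bits.
Transmission delays (L/R per hop): 0.352, 0.654275, 0.336306 ms; sum = 1.34258 ms.
Propagation delays (d/s per hop): 0.0496667, 0.099, 0.118 ms; sum = 0.266667 ms.
End-to-end = 1.61 ms.

1.61 ms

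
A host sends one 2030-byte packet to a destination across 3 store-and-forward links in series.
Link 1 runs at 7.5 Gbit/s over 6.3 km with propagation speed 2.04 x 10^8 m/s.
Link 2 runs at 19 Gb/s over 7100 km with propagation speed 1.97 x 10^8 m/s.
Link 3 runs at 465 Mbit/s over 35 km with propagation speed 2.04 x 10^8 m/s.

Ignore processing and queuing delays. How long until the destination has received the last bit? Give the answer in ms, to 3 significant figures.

36.3 ms

L = 2030 × 8 = 16240 bits.
Transmission delays (L/R per hop): 0.00216533, 0.000854737, 0.0349247 ms; sum = 0.0379448 ms.
Propagation delays (d/s per hop): 0.0308824, 36.0406, 0.171569 ms; sum = 36.2431 ms.
End-to-end = 36.3 ms.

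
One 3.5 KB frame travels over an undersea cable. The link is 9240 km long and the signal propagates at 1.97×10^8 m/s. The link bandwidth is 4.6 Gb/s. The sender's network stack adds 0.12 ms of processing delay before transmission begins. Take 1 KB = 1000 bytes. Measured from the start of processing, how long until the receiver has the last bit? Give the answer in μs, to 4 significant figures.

L = 28000 bits.
Transmission delay = L/R = 28000 / 4600000000 = 6.08696 μs.
Propagation delay = d/s = 9240000 m / 197000000 m/s = 46903.6 μs.
Plus processing delay 0.12 ms = 120 μs.
Total = 47030 μs.

47030 μs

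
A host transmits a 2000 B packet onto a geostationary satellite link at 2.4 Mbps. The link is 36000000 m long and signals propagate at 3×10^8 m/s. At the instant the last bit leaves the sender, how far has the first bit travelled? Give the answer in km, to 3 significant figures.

t_tx = L/R = 16000/2400000 = 0.00666667 s.
Distance = s × t_tx = 300000000 × 0.00666667 = 2000 km.

2000 km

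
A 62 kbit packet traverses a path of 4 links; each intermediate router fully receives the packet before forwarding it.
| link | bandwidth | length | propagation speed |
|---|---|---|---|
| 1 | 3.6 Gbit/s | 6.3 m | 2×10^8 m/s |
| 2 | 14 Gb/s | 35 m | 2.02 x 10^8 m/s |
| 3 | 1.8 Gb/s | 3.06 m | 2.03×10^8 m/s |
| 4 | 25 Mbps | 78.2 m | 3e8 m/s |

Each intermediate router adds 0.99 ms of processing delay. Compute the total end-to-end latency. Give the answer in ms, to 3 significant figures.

L = 62000 bits.
Transmission delays (L/R per hop): 0.0172222, 0.00442857, 0.0344444, 2.48 ms; sum = 2.5361 ms.
Propagation delays (d/s per hop): 3.15e-05, 0.000173267, 1.50739e-05, 0.000260667 ms; sum = 0.000480508 ms.
Processing at 3 router(s): 3 × 0.99 ms = 2.97 ms.
End-to-end = 5.51 ms.

5.51 ms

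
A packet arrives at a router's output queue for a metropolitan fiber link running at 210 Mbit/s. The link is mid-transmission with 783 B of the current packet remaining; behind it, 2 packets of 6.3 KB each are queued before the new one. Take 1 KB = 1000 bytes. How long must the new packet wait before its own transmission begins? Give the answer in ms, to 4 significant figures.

Each queued packet: L/R = 50400/210000000 = 0.24 ms.
2 queued → 0.48 ms.
Plus remaining 6264 bits of current packet: 0.0298286 ms.
Queuing delay = 0.5098 ms.

0.5098 ms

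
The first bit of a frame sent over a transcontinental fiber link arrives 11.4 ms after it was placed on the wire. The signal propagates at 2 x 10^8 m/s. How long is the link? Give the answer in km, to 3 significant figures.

d = s × t_prop = 200000000 × 0.0114 = 2280 km.

2280 km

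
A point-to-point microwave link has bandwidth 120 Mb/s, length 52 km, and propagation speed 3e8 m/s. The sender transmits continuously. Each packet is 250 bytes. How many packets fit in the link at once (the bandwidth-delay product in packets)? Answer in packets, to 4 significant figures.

Propagation delay = 52000 / 300000000 = 0.000173333 s.
BDP = R × t_prop = 120000000 × 0.000173333 = 20800 bits.
In packets of 2000 bits: 10.40 packets.

10.40 packets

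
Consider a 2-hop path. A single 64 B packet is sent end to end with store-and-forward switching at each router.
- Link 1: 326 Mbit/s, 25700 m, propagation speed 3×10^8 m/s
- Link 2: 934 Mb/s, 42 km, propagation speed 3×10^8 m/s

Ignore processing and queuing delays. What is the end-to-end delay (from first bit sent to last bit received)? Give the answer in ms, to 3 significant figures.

L = 64 × 8 = 512 bits.
Transmission delays (L/R per hop): 0.00157055, 0.00054818 ms; sum = 0.00211873 ms.
Propagation delays (d/s per hop): 0.0856667, 0.14 ms; sum = 0.225667 ms.
End-to-end = 0.228 ms.

0.228 ms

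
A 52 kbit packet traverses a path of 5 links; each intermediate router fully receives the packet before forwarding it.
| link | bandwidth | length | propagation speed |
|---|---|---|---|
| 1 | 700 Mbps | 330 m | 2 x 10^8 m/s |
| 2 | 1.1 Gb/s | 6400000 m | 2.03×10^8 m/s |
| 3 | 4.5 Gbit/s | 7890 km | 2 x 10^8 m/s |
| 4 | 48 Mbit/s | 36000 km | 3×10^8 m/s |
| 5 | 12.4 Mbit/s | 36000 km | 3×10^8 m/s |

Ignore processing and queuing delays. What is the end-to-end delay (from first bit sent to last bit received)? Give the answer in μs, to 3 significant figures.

316000 μs

L = 52000 bits.
Transmission delays (L/R per hop): 74.2857, 47.2727, 11.5556, 1083.33, 4193.55 μs; sum = 5410 μs.
Propagation delays (d/s per hop): 1.65, 31527.1, 39450, 120000, 120000 μs; sum = 310979 μs.
End-to-end = 316000 μs.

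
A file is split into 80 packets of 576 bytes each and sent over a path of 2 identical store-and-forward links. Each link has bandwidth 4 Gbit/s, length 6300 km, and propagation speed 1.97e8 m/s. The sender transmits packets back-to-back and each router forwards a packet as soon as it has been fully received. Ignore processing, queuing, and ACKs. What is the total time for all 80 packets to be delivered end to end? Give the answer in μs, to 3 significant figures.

Per-hop transmission t_tx = L/R = 4608/4000000000 = 1.152 μs.
Per-hop propagation t_prop = 6300000/197000000 = 31979.7 μs.
Pipeline fill: first packet needs 2·t_tx to clear all hops; remaining 79 packets each add one t_tx.
Total = (2+80-1)·t_tx + 2·t_prop = 81·1.152 + 2·31979.7 = 64100 μs.

64100 μs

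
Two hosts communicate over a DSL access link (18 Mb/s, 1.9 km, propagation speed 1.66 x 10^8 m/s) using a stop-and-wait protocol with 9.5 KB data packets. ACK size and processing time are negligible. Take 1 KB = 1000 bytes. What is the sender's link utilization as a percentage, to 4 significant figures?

t_tx = L/R = 76000/18000000 = 0.00422222 s.
t_prop = 1900/166000000 = 1.14458e-05 s; RTT = 2.28916e-05 s.
Cycle = t_tx + RTT = 0.00424511 s.
Utilization = t_tx / cycle = 0.00422222/0.00424511 = 99.46 %.

99.46 %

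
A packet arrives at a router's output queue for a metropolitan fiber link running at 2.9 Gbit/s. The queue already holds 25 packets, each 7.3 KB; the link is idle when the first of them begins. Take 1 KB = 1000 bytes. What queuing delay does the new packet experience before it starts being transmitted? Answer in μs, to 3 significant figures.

503 μs

Each queued packet: L/R = 58400/2900000000 = 20.1379 μs.
25 queued → 503.448 μs.
Queuing delay = 503 μs.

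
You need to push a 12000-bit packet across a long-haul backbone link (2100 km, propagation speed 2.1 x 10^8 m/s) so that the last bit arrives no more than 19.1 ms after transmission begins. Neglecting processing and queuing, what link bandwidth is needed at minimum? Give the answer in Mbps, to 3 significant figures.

Propagation delay = 2100000 / 210000000 = 10 ms.
Transmission budget = 19.1 − 10 = 9.1 ms.
R ≥ L / t_tx = 12000 bits / 0.0091 s = 1.32 Mbps.

1.32 Mbps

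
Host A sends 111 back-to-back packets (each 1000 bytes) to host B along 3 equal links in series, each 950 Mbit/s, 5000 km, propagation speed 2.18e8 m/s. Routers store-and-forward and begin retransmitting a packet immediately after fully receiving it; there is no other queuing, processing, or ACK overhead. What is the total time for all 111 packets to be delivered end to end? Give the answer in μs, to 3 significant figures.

69800 μs

Per-hop transmission t_tx = L/R = 8000/950000000 = 8.42105 μs.
Per-hop propagation t_prop = 5000000/2.18e+08 = 22935.8 μs.
Pipeline fill: first packet needs 3·t_tx to clear all hops; remaining 110 packets each add one t_tx.
Total = (3+111-1)·t_tx + 3·t_prop = 113·8.42105 + 3·22935.8 = 69800 μs.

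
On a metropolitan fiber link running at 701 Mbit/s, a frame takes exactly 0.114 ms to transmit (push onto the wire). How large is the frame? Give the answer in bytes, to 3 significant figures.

L = R × t_tx = 701000000 b/s × 0.000114 s = 79914 bits.
In bytes: 79914 / 8 = 9990 bytes.

9990 bytes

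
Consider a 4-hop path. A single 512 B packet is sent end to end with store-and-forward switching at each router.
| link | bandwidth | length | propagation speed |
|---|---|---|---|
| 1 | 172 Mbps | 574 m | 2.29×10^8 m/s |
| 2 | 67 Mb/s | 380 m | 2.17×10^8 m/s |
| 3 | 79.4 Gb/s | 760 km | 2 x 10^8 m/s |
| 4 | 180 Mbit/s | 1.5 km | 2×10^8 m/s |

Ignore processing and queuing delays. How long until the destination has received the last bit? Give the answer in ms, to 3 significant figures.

3.92 ms

L = 512 × 8 = 4096 bits.
Transmission delays (L/R per hop): 0.023814, 0.0611343, 5.15869e-05, 0.0227556 ms; sum = 0.107755 ms.
Propagation delays (d/s per hop): 0.00250655, 0.00175115, 3.8, 0.0075 ms; sum = 3.81176 ms.
End-to-end = 3.92 ms.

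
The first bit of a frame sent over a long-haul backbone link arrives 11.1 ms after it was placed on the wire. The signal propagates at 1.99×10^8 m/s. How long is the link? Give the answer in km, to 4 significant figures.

2209 km

d = s × t_prop = 199000000 × 0.0111 = 2209 km.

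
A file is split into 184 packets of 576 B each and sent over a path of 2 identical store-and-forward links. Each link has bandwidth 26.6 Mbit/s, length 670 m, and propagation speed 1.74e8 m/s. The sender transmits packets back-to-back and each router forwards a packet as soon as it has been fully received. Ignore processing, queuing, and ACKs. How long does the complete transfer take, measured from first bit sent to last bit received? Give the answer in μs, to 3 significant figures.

Per-hop transmission t_tx = L/R = 4608/26600000 = 173.233 μs.
Per-hop propagation t_prop = 670/174000000 = 3.85057 μs.
Pipeline fill: first packet needs 2·t_tx to clear all hops; remaining 183 packets each add one t_tx.
Total = (2+184-1)·t_tx + 2·t_prop = 185·173.233 + 2·3.85057 = 32100 μs.

32100 μs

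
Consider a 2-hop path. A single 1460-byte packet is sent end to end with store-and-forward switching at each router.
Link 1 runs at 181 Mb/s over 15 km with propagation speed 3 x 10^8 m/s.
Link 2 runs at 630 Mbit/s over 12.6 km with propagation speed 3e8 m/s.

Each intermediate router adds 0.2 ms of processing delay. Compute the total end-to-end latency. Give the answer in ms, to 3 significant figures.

L = 1460 × 8 = 11680 bits.
Transmission delays (L/R per hop): 0.0645304, 0.0185397 ms; sum = 0.0830701 ms.
Propagation delays (d/s per hop): 0.05, 0.042 ms; sum = 0.092 ms.
Processing at 1 router(s): 1 × 0.2 ms = 0.2 ms.
End-to-end = 0.375 ms.

0.375 ms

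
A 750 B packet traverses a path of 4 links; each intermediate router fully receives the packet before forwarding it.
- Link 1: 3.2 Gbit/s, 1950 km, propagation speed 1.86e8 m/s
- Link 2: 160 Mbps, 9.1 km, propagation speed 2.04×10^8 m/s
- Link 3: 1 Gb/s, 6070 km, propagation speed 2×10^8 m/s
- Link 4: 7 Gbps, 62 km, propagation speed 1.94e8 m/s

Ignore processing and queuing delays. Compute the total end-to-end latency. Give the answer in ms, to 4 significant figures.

L = 750 × 8 = 6000 bits.
Transmission delays (L/R per hop): 0.001875, 0.0375, 0.006, 0.000857143 ms; sum = 0.0462321 ms.
Propagation delays (d/s per hop): 10.4839, 0.0446078, 30.35, 0.319588 ms; sum = 41.1981 ms.
End-to-end = 41.24 ms.

41.24 ms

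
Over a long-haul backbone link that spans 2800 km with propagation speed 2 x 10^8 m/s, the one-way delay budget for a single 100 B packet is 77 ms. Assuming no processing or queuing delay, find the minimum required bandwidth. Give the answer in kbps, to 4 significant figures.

12.70 kbps

L = 800 bits.
Propagation delay = 2800000 / 200000000 = 14 ms.
Transmission budget = 77 − 14 = 63 ms.
R ≥ L / t_tx = 800 bits / 0.063 s = 12.70 kbps.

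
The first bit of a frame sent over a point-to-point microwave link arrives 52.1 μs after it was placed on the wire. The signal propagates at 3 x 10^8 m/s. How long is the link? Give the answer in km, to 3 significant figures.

d = s × t_prop = 300000000 × 5.21e-05 = 15.6 km.

15.6 km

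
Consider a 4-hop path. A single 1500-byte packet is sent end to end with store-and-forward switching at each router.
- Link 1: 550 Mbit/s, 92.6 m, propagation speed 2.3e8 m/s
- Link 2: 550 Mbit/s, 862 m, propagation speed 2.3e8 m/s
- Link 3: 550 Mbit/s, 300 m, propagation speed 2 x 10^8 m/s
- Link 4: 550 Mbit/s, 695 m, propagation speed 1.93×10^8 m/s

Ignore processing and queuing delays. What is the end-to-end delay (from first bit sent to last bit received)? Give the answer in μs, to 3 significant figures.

L = 1500 × 8 = 12000 bits.
Transmission delay per hop = L/R = 12000/550000000 = 21.8182 μs; 4 hops → 87.2727 μs.
Propagation delays (d/s per hop): 0.402609, 3.74783, 1.5, 3.60104 μs; sum = 9.25147 μs.
End-to-end = 96.5 μs.

96.5 μs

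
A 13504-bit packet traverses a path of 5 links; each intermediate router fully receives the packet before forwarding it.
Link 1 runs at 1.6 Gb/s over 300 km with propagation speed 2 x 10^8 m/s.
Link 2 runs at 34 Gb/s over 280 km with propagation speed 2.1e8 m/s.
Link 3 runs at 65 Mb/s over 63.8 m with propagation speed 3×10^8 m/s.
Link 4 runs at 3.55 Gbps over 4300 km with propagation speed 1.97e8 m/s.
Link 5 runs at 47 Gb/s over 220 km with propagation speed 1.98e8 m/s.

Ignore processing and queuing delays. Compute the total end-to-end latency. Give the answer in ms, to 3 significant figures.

26.0 ms

Transmission delays (L/R per hop): 0.00844, 0.000397176, 0.207754, 0.00380394, 0.000287319 ms; sum = 0.220682 ms.
Propagation delays (d/s per hop): 1.5, 1.33333, 0.000212667, 21.8274, 1.11111 ms; sum = 25.7721 ms.
End-to-end = 26.0 ms.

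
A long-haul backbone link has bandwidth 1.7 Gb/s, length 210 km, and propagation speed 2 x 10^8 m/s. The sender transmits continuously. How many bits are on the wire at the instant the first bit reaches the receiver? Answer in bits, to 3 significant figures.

Propagation delay = 210000 / 200000000 = 0.00105 s.
BDP = R × t_prop = 1700000000 × 0.00105 = 1785000 bits.

1790000 bits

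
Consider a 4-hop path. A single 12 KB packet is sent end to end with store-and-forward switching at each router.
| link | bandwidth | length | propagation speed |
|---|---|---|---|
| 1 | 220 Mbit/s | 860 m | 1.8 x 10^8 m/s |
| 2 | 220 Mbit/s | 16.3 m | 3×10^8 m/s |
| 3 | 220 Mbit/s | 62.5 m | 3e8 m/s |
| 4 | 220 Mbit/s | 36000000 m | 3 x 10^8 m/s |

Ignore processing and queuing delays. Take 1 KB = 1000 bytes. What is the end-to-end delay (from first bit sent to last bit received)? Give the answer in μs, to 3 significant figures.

L = 96000 bits.
Transmission delay per hop = L/R = 96000/220000000 = 436.364 μs; 4 hops → 1745.45 μs.
Propagation delays (d/s per hop): 4.77778, 0.0543333, 0.208333, 120000 μs; sum = 120005 μs.
End-to-end = 122000 μs.

122000 μs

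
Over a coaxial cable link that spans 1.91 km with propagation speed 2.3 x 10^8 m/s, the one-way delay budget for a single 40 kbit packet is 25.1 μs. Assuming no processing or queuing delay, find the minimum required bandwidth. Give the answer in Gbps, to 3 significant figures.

Propagation delay = 1910 / 2.3e+08 = 8.30435 μs.
Transmission budget = 25.1 − 8.30435 = 16.7957 μs.
R ≥ L / t_tx = 40000 bits / 1.67957e-05 s = 2.38 Gbps.

2.38 Gbps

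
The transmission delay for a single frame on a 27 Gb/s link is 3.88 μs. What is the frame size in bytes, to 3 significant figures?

13100 bytes

L = R × t_tx = 27000000000 b/s × 3.88e-06 s = 104760 bits.
In bytes: 104760 / 8 = 13100 bytes.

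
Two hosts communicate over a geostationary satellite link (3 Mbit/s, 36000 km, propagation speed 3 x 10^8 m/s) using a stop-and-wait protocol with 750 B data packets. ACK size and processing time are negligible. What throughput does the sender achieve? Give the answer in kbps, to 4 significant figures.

24.79 kbps

t_tx = L/R = 6000/3000000 = 0.002 s.
t_prop = 36000000/300000000 = 0.12 s; RTT = 0.24 s.
Cycle = t_tx + RTT = 0.242 s.
Throughput = L / cycle = 6000 / 0.242 = 24.79 kbps.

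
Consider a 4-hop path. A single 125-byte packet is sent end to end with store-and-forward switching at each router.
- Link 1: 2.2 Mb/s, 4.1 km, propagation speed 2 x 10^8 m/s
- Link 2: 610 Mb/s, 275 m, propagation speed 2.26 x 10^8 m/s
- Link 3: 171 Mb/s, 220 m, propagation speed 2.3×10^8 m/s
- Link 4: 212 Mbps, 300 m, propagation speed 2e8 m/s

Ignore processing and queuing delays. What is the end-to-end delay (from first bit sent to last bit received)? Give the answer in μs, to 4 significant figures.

L = 125 × 8 = 1000 bits.
Transmission delays (L/R per hop): 454.545, 1.63934, 5.84795, 4.71698 μs; sum = 466.75 μs.
Propagation delays (d/s per hop): 20.5, 1.21681, 0.956522, 1.5 μs; sum = 24.1733 μs.
End-to-end = 490.9 μs.

490.9 μs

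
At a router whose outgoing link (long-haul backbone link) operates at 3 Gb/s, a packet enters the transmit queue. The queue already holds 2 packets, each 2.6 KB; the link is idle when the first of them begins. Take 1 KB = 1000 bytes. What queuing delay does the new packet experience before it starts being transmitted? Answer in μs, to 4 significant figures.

Each queued packet: L/R = 20800/3000000000 = 6.93333 μs.
2 queued → 13.8667 μs.
Queuing delay = 13.87 μs.

13.87 μs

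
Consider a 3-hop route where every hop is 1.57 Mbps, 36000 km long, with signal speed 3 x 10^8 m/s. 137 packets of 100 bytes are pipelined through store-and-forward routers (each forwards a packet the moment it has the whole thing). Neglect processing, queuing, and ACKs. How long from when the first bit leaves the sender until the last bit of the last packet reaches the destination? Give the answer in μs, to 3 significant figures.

431000 μs

Per-hop transmission t_tx = L/R = 800/1570000 = 509.554 μs.
Per-hop propagation t_prop = 36000000/300000000 = 120000 μs.
Pipeline fill: first packet needs 3·t_tx to clear all hops; remaining 136 packets each add one t_tx.
Total = (3+137-1)·t_tx + 3·t_prop = 139·509.554 + 3·120000 = 431000 μs.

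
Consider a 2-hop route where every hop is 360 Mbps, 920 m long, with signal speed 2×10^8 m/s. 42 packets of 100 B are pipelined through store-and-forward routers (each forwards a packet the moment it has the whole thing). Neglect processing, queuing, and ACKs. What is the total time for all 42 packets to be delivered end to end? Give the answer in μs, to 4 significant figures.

Per-hop transmission t_tx = L/R = 800/360000000 = 2.22222 μs.
Per-hop propagation t_prop = 920/200000000 = 4.6 μs.
Pipeline fill: first packet needs 2·t_tx to clear all hops; remaining 41 packets each add one t_tx.
Total = (2+42-1)·t_tx + 2·t_prop = 43·2.22222 + 2·4.6 = 104.8 μs.

104.8 μs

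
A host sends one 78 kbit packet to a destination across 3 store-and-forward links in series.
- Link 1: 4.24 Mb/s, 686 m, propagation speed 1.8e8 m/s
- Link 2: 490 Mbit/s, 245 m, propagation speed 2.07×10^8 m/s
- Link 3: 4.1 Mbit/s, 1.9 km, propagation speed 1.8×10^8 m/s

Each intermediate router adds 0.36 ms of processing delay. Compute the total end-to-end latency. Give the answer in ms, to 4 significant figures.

L = 78000 bits.
Transmission delays (L/R per hop): 18.3962, 0.159184, 19.0244 ms; sum = 37.5798 ms.
Propagation delays (d/s per hop): 0.00381111, 0.00118357, 0.0105556 ms; sum = 0.0155502 ms.
Processing at 2 router(s): 2 × 0.36 ms = 0.72 ms.
End-to-end = 38.32 ms.

38.32 ms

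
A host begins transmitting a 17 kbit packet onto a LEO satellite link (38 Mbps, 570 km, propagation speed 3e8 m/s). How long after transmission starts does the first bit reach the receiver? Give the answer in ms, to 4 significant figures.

First bit experiences only propagation delay: d/s = 570000/300000000 = 1.900 ms.

1.900 ms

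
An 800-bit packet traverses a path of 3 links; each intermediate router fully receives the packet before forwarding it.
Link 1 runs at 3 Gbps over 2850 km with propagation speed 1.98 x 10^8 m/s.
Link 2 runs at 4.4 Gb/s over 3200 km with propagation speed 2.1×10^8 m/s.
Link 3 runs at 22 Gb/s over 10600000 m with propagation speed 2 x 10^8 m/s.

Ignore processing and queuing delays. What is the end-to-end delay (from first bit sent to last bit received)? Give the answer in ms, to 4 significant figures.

Transmission delays (L/R per hop): 0.000266667, 0.000181818, 3.63636e-05 ms; sum = 0.000484848 ms.
Propagation delays (d/s per hop): 14.3939, 15.2381, 53 ms; sum = 82.632 ms.
End-to-end = 82.63 ms.

82.63 ms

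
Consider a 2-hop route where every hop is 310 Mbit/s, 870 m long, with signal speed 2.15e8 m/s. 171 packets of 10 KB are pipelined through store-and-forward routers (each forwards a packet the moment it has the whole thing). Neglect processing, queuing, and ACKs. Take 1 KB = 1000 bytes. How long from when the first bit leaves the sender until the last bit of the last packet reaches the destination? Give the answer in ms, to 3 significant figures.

Per-hop transmission t_tx = L/R = 80000/310000000 = 0.258065 ms.
Per-hop propagation t_prop = 870/215000000 = 0.00404651 ms.
Pipeline fill: first packet needs 2·t_tx to clear all hops; remaining 170 packets each add one t_tx.
Total = (2+171-1)·t_tx + 2·t_prop = 172·0.258065 + 2·0.00404651 = 44.4 ms.

44.4 ms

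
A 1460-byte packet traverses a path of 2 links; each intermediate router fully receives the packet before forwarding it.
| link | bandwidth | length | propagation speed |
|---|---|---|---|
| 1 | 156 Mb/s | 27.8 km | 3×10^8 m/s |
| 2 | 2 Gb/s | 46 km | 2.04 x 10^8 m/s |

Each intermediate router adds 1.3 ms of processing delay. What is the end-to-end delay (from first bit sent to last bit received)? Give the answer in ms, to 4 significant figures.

1.699 ms

L = 1460 × 8 = 11680 bits.
Transmission delays (L/R per hop): 0.0748718, 0.00584 ms; sum = 0.0807118 ms.
Propagation delays (d/s per hop): 0.0926667, 0.22549 ms; sum = 0.318157 ms.
Processing at 1 router(s): 1 × 1.3 ms = 1.3 ms.
End-to-end = 1.699 ms.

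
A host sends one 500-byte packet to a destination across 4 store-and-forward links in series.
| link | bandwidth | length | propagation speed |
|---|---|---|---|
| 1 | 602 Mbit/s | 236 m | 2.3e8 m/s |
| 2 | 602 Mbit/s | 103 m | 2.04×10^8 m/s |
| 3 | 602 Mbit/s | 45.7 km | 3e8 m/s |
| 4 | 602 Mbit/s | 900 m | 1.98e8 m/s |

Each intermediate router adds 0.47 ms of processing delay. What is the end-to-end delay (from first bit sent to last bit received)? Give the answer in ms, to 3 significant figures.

1.59 ms

L = 500 × 8 = 4000 bits.
Transmission delay per hop = L/R = 4000/602000000 = 0.00664452 ms; 4 hops → 0.0265781 ms.
Propagation delays (d/s per hop): 0.00102609, 0.000504902, 0.152333, 0.00454545 ms; sum = 0.15841 ms.
Processing at 3 router(s): 3 × 0.47 ms = 1.41 ms.
End-to-end = 1.59 ms.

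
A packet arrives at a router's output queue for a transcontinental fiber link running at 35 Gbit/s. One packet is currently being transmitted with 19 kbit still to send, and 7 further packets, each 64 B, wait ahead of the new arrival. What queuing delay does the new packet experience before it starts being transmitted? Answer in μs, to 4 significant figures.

0.6453 μs

Each queued packet: L/R = 512/35000000000 = 0.0146286 μs.
7 queued → 0.1024 μs.
Plus remaining 19000 bits of current packet: 0.542857 μs.
Queuing delay = 0.6453 μs.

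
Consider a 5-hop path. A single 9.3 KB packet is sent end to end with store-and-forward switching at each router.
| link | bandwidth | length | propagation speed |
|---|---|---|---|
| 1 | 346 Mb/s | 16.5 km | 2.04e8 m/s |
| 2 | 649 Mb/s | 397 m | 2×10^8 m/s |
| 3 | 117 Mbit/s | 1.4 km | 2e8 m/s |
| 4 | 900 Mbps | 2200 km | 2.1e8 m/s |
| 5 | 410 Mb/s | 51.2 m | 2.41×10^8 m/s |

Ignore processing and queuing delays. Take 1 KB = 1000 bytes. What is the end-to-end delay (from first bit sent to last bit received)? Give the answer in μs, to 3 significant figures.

11800 μs

L = 74400 bits.
Transmission delays (L/R per hop): 215.029, 114.638, 635.897, 82.6667, 181.463 μs; sum = 1229.69 μs.
Propagation delays (d/s per hop): 80.8824, 1.985, 7, 10476.2, 0.212448 μs; sum = 10566.3 μs.
End-to-end = 11800 μs.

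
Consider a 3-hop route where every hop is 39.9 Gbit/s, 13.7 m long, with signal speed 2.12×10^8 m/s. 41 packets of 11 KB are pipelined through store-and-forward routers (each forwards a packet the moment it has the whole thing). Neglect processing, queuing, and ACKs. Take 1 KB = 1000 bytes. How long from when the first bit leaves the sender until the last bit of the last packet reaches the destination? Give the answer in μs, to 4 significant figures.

95.03 μs

Per-hop transmission t_tx = L/R = 88000/39900000000 = 2.20551 μs.
Per-hop propagation t_prop = 13.7/212000000 = 0.0646226 μs.
Pipeline fill: first packet needs 3·t_tx to clear all hops; remaining 40 packets each add one t_tx.
Total = (3+41-1)·t_tx + 3·t_prop = 43·2.20551 + 3·0.0646226 = 95.03 μs.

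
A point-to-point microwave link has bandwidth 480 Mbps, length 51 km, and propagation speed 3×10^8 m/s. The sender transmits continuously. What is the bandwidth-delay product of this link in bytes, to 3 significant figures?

10200 bytes

Propagation delay = 51000 / 300000000 = 0.00017 s.
BDP = R × t_prop = 480000000 × 0.00017 = 81600 bits.
In bytes: 81600/8 = 10200 bytes.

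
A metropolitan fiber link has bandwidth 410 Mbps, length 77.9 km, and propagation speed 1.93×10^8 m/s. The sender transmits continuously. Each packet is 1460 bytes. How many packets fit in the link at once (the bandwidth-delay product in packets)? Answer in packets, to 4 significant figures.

14.17 packets

Propagation delay = 77900 / 193000000 = 0.000403627 s.
BDP = R × t_prop = 410000000 × 0.000403627 = 165487 bits.
In packets of 11680 bits: 14.17 packets.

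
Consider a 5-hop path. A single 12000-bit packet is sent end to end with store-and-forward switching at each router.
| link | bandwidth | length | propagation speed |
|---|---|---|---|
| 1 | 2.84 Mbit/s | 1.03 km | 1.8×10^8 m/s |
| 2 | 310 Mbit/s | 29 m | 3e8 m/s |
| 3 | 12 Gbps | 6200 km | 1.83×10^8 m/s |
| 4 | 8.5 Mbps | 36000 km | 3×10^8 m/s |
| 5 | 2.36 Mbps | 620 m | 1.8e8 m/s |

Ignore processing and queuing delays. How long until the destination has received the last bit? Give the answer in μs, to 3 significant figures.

165000 μs

Transmission delays (L/R per hop): 4225.35, 38.7097, 1, 1411.76, 5084.75 μs; sum = 10761.6 μs.
Propagation delays (d/s per hop): 5.72222, 0.0966667, 33879.8, 120000, 3.44444 μs; sum = 153889 μs.
End-to-end = 165000 μs.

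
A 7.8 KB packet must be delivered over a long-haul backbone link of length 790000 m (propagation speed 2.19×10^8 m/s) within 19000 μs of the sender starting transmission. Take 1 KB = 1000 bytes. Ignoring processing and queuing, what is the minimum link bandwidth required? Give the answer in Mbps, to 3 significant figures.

4.05 Mbps

L = 62400 bits.
Propagation delay = 790000 / 219000000 = 3607.31 μs.
Transmission budget = 19000 − 3607.31 = 15392.7 μs.
R ≥ L / t_tx = 62400 bits / 0.0153927 s = 4.05 Mbps.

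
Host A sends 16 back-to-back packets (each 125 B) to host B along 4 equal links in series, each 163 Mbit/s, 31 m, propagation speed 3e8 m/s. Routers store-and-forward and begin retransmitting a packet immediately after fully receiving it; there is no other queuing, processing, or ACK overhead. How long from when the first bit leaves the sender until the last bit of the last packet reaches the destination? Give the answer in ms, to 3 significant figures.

0.117 ms

Per-hop transmission t_tx = L/R = 1000/163000000 = 0.00613497 ms.
Per-hop propagation t_prop = 31/300000000 = 0.000103333 ms.
Pipeline fill: first packet needs 4·t_tx to clear all hops; remaining 15 packets each add one t_tx.
Total = (4+16-1)·t_tx + 4·t_prop = 19·0.00613497 + 4·0.000103333 = 0.117 ms.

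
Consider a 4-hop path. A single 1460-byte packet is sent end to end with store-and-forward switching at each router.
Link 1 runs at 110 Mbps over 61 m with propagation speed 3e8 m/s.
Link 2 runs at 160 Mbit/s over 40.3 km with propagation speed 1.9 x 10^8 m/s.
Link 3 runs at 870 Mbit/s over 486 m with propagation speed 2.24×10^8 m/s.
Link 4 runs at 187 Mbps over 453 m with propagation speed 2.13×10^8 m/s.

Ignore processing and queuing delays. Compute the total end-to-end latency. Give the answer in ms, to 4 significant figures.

L = 1460 × 8 = 11680 bits.
Transmission delays (L/R per hop): 0.106182, 0.073, 0.0134253, 0.0624599 ms; sum = 0.255067 ms.
Propagation delays (d/s per hop): 0.000203333, 0.212105, 0.00216964, 0.00212676 ms; sum = 0.216605 ms.
End-to-end = 0.4717 ms.

0.4717 ms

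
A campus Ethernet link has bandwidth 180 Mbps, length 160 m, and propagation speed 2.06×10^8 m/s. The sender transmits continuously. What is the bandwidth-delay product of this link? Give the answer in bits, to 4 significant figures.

Propagation delay = 160 / 206000000 = 7.76699e-07 s.
BDP = R × t_prop = 180000000 × 7.76699e-07 = 139.806 bits.

139.8 bits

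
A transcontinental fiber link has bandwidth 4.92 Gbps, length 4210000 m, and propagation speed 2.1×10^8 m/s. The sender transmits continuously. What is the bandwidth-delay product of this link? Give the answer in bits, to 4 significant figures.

Propagation delay = 4210000 / 210000000 = 0.0200476 s.
BDP = R × t_prop = 4920000000 × 0.0200476 = 98634300 bits.

98630000 bits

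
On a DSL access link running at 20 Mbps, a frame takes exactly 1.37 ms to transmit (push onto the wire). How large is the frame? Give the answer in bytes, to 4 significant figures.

3425 bytes

L = R × t_tx = 20000000 b/s × 0.00137 s = 27400 bits.
In bytes: 27400 / 8 = 3425 bytes.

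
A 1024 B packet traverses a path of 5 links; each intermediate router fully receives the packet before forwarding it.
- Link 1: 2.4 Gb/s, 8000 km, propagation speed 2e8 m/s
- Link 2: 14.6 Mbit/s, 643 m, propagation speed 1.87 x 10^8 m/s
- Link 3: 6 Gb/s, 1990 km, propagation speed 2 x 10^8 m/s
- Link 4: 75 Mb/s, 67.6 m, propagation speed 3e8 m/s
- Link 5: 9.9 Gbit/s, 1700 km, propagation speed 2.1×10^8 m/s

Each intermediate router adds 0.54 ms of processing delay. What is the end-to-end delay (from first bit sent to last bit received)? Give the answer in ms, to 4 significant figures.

60.88 ms

L = 1024 × 8 = 8192 bits.
Transmission delays (L/R per hop): 0.00341333, 0.561096, 0.00136533, 0.109227, 0.000827475 ms; sum = 0.675929 ms.
Propagation delays (d/s per hop): 40, 0.0034385, 9.95, 0.000225333, 8.09524 ms; sum = 58.0489 ms.
Processing at 4 router(s): 4 × 0.54 ms = 2.16 ms.
End-to-end = 60.88 ms.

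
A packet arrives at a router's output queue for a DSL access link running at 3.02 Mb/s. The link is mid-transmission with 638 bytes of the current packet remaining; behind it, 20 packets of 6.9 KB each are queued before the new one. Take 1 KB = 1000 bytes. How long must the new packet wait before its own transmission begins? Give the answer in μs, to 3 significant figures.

367000 μs

Each queued packet: L/R = 55200/3020000 = 18278.1 μs.
20 queued → 365563 μs.
Plus remaining 5104 bits of current packet: 1690.07 μs.
Queuing delay = 367000 μs.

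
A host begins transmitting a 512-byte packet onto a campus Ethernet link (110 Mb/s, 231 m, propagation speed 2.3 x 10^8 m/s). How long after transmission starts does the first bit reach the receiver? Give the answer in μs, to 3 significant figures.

1.00 μs

First bit experiences only propagation delay: d/s = 231/2.3e+08 = 1.00 μs.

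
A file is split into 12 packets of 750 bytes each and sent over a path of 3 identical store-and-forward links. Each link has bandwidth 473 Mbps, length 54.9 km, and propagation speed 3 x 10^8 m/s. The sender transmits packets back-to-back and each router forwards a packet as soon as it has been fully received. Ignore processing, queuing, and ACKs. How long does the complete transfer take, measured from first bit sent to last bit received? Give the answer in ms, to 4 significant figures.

Per-hop transmission t_tx = L/R = 6000/473000000 = 0.012685 ms.
Per-hop propagation t_prop = 54900/300000000 = 0.183 ms.
Pipeline fill: first packet needs 3·t_tx to clear all hops; remaining 11 packets each add one t_tx.
Total = (3+12-1)·t_tx + 3·t_prop = 14·0.012685 + 3·0.183 = 0.7266 ms.

0.7266 ms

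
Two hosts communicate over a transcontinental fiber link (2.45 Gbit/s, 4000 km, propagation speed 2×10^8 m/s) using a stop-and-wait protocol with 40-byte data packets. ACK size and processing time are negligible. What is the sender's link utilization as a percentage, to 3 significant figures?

0.000327 %

t_tx = L/R = 320/2450000000 = 1.30612e-07 s.
t_prop = 4000000/200000000 = 0.02 s; RTT = 0.04 s.
Cycle = t_tx + RTT = 0.0400001 s.
Utilization = t_tx / cycle = 1.30612e-07/0.0400001 = 0.000327 %.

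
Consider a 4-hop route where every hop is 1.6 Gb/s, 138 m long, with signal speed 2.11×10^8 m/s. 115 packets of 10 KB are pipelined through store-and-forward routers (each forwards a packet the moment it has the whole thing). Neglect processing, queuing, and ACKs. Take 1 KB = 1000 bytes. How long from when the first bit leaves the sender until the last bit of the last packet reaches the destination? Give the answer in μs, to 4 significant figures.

5903 μs

Per-hop transmission t_tx = L/R = 80000/1600000000 = 50 μs.
Per-hop propagation t_prop = 138/211000000 = 0.654028 μs.
Pipeline fill: first packet needs 4·t_tx to clear all hops; remaining 114 packets each add one t_tx.
Total = (4+115-1)·t_tx + 4·t_prop = 118·50 + 4·0.654028 = 5903 μs.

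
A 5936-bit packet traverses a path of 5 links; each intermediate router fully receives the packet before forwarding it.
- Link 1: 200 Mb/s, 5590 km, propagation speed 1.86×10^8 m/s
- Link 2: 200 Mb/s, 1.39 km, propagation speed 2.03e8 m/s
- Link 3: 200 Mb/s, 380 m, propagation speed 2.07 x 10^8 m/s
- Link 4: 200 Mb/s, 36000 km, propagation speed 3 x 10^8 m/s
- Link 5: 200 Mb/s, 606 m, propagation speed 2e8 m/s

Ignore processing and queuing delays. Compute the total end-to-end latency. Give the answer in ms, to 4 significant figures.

150.2 ms

Transmission delay per hop = L/R = 5936/200000000 = 0.02968 ms; 5 hops → 0.1484 ms.
Propagation delays (d/s per hop): 30.0538, 0.00684729, 0.00183575, 120, 0.00303 ms; sum = 150.065 ms.
End-to-end = 150.2 ms.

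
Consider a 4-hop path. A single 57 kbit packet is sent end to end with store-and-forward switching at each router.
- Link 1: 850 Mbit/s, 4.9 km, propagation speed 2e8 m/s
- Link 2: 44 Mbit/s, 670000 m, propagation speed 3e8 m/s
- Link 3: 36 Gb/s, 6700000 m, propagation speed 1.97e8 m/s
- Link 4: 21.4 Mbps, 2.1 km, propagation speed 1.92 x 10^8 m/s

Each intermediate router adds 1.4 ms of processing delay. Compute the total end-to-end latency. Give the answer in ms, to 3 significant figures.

L = 57000 bits.
Transmission delays (L/R per hop): 0.0670588, 1.29545, 0.00158333, 2.66355 ms; sum = 4.02765 ms.
Propagation delays (d/s per hop): 0.0245, 2.23333, 34.0102, 0.0109375 ms; sum = 36.2789 ms.
Processing at 3 router(s): 3 × 1.4 ms = 4.2 ms.
End-to-end = 44.5 ms.

44.5 ms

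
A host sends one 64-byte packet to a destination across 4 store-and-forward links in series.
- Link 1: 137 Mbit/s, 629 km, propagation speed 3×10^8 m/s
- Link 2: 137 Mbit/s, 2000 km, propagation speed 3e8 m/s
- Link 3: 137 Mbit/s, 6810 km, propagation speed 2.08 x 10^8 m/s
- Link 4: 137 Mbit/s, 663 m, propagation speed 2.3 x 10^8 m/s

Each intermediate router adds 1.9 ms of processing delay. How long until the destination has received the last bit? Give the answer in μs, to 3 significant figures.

47200 μs

L = 64 × 8 = 512 bits.
Transmission delay per hop = L/R = 512/137000000 = 3.73723 μs; 4 hops → 14.9489 μs.
Propagation delays (d/s per hop): 2096.67, 6666.67, 32740.4, 2.88261 μs; sum = 41506.6 μs.
Processing at 3 router(s): 3 × 1.9 ms = 5700 μs.
End-to-end = 47200 μs.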